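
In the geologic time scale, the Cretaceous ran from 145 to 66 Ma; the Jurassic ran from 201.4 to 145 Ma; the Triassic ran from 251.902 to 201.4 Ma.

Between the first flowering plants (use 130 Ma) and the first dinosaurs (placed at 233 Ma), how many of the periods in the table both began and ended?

233 Ma sits inside the Triassic (251.902–201.4) and 130 Ma inside the Cretaceous (145–66); neither of those is wholly between the two dates.
The listed periods lying completely between them are Jurassic — 1 in all.

1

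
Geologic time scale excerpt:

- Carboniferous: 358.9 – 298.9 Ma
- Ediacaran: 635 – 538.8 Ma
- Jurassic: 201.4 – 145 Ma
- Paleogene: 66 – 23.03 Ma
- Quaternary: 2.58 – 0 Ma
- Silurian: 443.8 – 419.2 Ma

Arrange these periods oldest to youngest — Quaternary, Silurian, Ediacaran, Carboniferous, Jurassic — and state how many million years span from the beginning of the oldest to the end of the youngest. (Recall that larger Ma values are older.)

Ediacaran, Silurian, Carboniferous, Jurassic, Quaternary; total span 635 Myr

Start ages (Ma): Ediacaran 635, Silurian 443.8, Carboniferous 358.9, Jurassic 201.4, Quaternary 2.58.
Ordered oldest to youngest: Ediacaran, Silurian, Carboniferous, Jurassic, Quaternary.
Span = 635 − 0 = 635 Myr.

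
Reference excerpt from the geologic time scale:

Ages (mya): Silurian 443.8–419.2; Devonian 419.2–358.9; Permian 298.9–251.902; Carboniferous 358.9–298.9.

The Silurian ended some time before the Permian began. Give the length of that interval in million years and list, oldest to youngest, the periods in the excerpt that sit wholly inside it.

120.3 million years; Devonian, Carboniferous

End of Silurian = 419.2 Ma; start of Permian = 298.9 Ma.
Gap = 419.2 − 298.9 = 120.3 Myr.
Periods wholly inside 419.2–298.9 Ma: Devonian (419.2–358.9), Carboniferous (358.9–298.9).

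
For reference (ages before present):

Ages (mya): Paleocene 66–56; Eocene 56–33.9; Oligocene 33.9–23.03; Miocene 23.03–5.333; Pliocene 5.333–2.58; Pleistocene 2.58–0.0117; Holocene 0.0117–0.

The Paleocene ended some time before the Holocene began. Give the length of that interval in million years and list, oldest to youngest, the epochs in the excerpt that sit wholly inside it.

End of Paleocene = 56 Ma; start of Holocene = 0.0117 Ma.
Gap = 56 − 0.0117 = 55.9883 Myr.
Epochs wholly inside 56–0.0117 Ma: Eocene (56–33.9), Oligocene (33.9–23.03), Miocene (23.03–5.333), Pliocene (5.333–2.58), Pleistocene (2.58–0.0117).

55.9883 million years; Eocene, Oligocene, Miocene, Pliocene, Pleistocene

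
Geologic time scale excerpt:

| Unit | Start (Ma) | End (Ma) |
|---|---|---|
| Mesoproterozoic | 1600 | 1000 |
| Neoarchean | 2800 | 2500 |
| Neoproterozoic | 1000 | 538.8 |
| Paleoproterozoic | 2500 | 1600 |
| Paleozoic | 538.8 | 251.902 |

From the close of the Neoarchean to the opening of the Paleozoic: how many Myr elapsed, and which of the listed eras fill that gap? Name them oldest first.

1961.2 million years; Paleoproterozoic, Mesoproterozoic, Neoproterozoic

End of Neoarchean = 2500 Ma; start of Paleozoic = 538.8 Ma.
Gap = 2500 − 538.8 = 1961.2 Myr.
Eras wholly inside 2500–538.8 Ma: Paleoproterozoic (2500–1600), Mesoproterozoic (1600–1000), Neoproterozoic (1000–538.8).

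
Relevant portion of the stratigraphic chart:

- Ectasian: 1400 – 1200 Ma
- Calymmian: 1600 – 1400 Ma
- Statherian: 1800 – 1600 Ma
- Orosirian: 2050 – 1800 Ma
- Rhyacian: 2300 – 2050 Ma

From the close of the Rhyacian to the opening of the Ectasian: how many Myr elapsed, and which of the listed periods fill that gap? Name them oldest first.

End of Rhyacian = 2050 Ma; start of Ectasian = 1400 Ma.
Gap = 2050 − 1400 = 650 Myr.
Periods wholly inside 2050–1400 Ma: Orosirian (2050–1800), Statherian (1800–1600), Calymmian (1600–1400).

650 million years; Orosirian, Statherian, Calymmian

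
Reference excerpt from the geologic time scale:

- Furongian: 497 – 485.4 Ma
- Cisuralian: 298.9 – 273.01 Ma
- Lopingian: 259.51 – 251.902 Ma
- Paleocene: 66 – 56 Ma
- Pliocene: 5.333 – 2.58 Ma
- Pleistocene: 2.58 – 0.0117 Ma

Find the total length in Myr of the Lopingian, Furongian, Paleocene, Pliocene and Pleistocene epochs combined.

Each duration: Lopingian = 7.608; Furongian = 11.6; Paleocene = 10; Pliocene = 2.753; Pleistocene = 2.5683.
Sum: 7.608 + 11.6 + 10 + 2.753 + 2.5683 = 34.5293 Myr.

34.5293 million years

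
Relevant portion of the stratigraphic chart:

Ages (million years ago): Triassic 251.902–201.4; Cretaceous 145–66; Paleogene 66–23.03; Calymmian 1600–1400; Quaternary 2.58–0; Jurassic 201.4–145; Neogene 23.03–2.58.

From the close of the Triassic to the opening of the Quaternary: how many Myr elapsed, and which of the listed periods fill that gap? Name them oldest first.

The Triassic closes at 201.4 Ma and the Quaternary opens at 2.58 Ma, so the interval is 201.4 − 2.58 = 198.82 Myr.
A period fits inside if it starts at or after 201.4 Ma and ends at or before 2.58 Ma; oldest first that gives Jurassic, Cretaceous, Paleogene, Neogene.

198.82 million years; Jurassic, Cretaceous, Paleogene, Neogene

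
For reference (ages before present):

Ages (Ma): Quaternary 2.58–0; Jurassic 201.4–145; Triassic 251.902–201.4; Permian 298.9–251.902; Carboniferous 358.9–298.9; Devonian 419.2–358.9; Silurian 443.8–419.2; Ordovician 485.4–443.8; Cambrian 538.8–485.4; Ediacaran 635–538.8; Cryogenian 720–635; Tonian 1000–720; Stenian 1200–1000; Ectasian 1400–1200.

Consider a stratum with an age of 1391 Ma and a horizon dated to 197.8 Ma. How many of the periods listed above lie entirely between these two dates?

1391 Ma sits inside the Ectasian (1400–1200) and 197.8 Ma inside the Jurassic (201.4–145); neither of those is wholly between the two dates.
The listed periods lying completely between them are Stenian, Tonian, Cryogenian, Ediacaran, Cambrian, Ordovician, Silurian, Devonian, Carboniferous, Permian, Triassic — 11 in all.

11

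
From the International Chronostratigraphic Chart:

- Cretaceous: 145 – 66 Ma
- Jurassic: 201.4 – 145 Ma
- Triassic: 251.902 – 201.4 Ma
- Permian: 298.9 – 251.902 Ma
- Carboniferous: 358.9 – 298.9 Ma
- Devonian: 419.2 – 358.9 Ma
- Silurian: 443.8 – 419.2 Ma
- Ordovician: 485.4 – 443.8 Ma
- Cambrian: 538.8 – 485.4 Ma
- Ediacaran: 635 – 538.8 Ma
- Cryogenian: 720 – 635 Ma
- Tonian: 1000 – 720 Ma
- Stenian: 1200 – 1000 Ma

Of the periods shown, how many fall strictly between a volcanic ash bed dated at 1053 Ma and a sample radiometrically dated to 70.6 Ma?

The older date is 1053 Ma and the younger is 70.6 Ma.
Periods with start < 1053 and end > 70.6 Ma: Tonian (1000–720), Cryogenian (720–635), Ediacaran (635–538.8), Cambrian (538.8–485.4), Ordovician (485.4–443.8), Silurian (443.8–419.2), Devonian (419.2–358.9), Carboniferous (358.9–298.9), Permian (298.9–251.902), Triassic (251.902–201.4), Jurassic (201.4–145).
That is 11 complete periods.

11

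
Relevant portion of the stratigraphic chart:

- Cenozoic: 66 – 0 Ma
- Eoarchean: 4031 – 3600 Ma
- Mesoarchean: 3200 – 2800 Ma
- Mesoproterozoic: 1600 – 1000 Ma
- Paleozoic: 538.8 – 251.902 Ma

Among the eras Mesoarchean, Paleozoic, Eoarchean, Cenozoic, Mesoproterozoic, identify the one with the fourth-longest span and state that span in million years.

Paleozoic, 286.898 million years

Durations: Mesoarchean 400; Paleozoic 286.898; Eoarchean 431; Cenozoic 66; Mesoproterozoic 600 Myr.
Sorted longest-first: Mesoproterozoic (600), Eoarchean (431), Mesoarchean (400), Paleozoic (286.898), Cenozoic (66).
The fourth longest is Paleozoic at 286.898 Myr.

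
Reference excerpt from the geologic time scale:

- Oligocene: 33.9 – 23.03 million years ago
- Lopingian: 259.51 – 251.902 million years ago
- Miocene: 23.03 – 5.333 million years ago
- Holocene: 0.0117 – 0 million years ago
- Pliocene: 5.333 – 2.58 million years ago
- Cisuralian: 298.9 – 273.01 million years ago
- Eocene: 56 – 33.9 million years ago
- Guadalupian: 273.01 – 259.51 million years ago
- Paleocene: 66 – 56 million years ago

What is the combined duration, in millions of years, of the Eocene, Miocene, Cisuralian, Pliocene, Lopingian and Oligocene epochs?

86.918 million years

Duration is start − end for each: (56 − 33.9) + (23.03 − 5.333) + (298.9 − 273.01) + (5.333 − 2.58) + (259.51 − 251.902) + (33.9 − 23.03).
That is 22.1 + 17.697 + 25.89 + 2.753 + 7.608 + 10.87, which totals 86.918 million years.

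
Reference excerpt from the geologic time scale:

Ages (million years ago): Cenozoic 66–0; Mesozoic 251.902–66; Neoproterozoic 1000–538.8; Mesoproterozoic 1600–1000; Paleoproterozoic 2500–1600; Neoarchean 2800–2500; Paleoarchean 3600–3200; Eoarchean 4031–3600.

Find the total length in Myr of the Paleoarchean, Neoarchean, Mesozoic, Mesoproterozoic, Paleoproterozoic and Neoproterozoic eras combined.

Duration is start − end for each: (3600 − 3200) + (2800 − 2500) + (251.902 − 66) + (1600 − 1000) + (2500 − 1600) + (1000 − 538.8).
That is 400 + 300 + 185.902 + 600 + 900 + 461.2, which totals 2847.102 million years.

2847.102 million years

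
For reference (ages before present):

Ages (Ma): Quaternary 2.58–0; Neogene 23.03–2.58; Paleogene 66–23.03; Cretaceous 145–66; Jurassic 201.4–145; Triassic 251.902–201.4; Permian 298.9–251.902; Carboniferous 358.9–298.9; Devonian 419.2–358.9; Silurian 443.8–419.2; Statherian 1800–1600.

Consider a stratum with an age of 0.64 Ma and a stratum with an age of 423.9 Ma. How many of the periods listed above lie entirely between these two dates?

8

The older date is 423.9 Ma and the younger is 0.64 Ma.
Periods with start < 423.9 and end > 0.64 Ma: Devonian (419.2–358.9), Carboniferous (358.9–298.9), Permian (298.9–251.902), Triassic (251.902–201.4), Jurassic (201.4–145), Cretaceous (145–66), Paleogene (66–23.03), Neogene (23.03–2.58).
That is 8 complete periods.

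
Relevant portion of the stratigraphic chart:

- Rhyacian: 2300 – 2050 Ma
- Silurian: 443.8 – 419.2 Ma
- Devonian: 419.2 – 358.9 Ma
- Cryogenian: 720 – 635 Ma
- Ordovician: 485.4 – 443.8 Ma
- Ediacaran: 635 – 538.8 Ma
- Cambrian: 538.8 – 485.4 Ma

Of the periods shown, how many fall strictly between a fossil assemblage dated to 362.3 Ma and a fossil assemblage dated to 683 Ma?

4

The older date is 683 Ma and the younger is 362.3 Ma.
Periods with start < 683 and end > 362.3 Ma: Ediacaran (635–538.8), Cambrian (538.8–485.4), Ordovician (485.4–443.8), Silurian (443.8–419.2).
That is 4 complete periods.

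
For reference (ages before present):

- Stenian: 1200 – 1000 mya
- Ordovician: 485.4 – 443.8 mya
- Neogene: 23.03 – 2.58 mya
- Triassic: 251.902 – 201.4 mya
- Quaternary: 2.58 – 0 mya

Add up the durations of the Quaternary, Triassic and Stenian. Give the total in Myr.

253.082 million years

Each duration: Quaternary = 2.58; Triassic = 50.502; Stenian = 200.
Sum: 2.58 + 50.502 + 200 = 253.082 Myr.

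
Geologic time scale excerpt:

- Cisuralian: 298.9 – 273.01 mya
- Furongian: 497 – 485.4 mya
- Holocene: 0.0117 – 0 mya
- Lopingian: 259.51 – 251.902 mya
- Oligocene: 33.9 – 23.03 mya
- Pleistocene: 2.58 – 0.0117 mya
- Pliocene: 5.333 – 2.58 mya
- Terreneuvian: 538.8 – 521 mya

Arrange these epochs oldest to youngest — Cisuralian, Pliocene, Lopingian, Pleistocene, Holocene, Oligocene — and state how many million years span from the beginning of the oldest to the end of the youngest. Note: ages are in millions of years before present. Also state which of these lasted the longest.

Cisuralian, Lopingian, Oligocene, Pliocene, Pleistocene, Holocene; total span 298.9 Myr; longest is Cisuralian

Start ages (Ma): Cisuralian 298.9, Lopingian 259.51, Oligocene 33.9, Pliocene 5.333, Pleistocene 2.58, Holocene 0.0117.
Ordered oldest to youngest: Cisuralian, Lopingian, Oligocene, Pliocene, Pleistocene, Holocene.
Span = 298.9 − 0 = 298.9 Myr.
Durations: Holocene 0.0117, Pliocene 2.753, Cisuralian 25.89, Lopingian 7.608, Oligocene 10.87, Pleistocene 2.5683 → longest is Cisuralian (25.89 Myr).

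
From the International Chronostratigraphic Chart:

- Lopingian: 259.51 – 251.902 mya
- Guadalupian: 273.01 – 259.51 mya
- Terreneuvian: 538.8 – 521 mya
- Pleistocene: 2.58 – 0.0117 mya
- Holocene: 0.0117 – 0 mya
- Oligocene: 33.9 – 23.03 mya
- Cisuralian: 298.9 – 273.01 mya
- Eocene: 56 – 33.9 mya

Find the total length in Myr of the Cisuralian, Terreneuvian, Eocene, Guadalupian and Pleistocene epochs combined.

Each duration: Cisuralian = 25.89; Terreneuvian = 17.8; Eocene = 22.1; Guadalupian = 13.5; Pleistocene = 2.5683.
Sum: 25.89 + 17.8 + 22.1 + 13.5 + 2.5683 = 81.8583 Myr.

81.8583 million years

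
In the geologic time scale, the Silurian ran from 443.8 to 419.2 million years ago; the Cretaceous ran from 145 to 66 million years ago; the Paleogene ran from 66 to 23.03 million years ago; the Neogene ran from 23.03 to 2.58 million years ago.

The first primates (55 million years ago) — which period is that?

Paleogene

55 Ma lies between 66 and 23.03 Ma, so it falls in the Paleogene.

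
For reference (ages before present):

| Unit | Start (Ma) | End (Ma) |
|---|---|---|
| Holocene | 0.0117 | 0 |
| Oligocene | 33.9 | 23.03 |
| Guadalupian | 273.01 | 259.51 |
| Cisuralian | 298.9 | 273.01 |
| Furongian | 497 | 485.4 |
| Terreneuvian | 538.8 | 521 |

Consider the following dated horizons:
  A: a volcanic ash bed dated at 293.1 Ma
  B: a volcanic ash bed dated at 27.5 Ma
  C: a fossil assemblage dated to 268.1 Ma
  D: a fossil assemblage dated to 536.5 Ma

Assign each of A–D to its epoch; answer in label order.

A: 293.1 Ma lies in 298.9–273.01 Ma, so Cisuralian.
B: 27.5 Ma lies in 33.9–23.03 Ma, so Oligocene.
C: 268.1 Ma lies in 273.01–259.51 Ma, so Guadalupian.
D: 536.5 Ma lies in 538.8–521 Ma, so Terreneuvian.

A — Cisuralian; B — Oligocene; C — Guadalupian; D — Terreneuvian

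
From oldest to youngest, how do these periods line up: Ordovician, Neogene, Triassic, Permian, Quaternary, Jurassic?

Ordovician, then Permian, then Triassic, then Jurassic, then Neogene, then Quaternary

Group by era (each group listed oldest first) — Paleozoic: Ordovician, Permian; Mesozoic: Triassic, Jurassic; Cenozoic: Neogene, Quaternary. The eras run Paleozoic → Mesozoic → Cenozoic. Concatenating the groups in that era order gives oldest to youngest directly.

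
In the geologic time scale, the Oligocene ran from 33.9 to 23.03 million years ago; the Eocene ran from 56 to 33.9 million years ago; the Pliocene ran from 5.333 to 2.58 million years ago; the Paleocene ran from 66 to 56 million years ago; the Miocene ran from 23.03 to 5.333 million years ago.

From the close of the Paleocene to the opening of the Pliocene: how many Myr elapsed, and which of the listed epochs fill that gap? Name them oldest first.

50.667 million years; Eocene, Oligocene, Miocene

End of Paleocene = 56 Ma; start of Pliocene = 5.333 Ma.
Gap = 56 − 5.333 = 50.667 Myr.
Epochs wholly inside 56–5.333 Ma: Eocene (56–33.9), Oligocene (33.9–23.03), Miocene (23.03–5.333).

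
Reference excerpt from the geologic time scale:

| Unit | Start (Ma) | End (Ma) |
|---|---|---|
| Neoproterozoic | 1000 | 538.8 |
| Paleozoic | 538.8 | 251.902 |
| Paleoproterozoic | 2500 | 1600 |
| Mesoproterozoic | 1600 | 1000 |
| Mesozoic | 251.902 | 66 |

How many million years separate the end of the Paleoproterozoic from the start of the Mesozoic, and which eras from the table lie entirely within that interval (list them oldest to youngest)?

End of Paleoproterozoic = 1600 Ma; start of Mesozoic = 251.902 Ma.
Gap = 1600 − 251.902 = 1348.098 Myr.
Eras wholly inside 1600–251.902 Ma: Mesoproterozoic (1600–1000), Neoproterozoic (1000–538.8), Paleozoic (538.8–251.902).

1348.098 million years; Mesoproterozoic, Neoproterozoic, Paleozoic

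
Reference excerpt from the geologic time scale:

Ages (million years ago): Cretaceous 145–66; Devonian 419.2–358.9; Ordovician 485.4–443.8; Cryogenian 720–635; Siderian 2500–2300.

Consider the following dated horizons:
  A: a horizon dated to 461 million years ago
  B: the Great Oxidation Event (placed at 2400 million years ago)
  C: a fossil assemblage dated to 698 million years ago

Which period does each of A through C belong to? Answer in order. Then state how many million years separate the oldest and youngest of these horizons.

A — Ordovician; B — Siderian; C — Cryogenian; span 1939 million years

Match each age against the start–end ranges in the excerpt: A = 461 Ma → Ordovician (485.4–443.8); B = 2400 Ma → Siderian (2500–2300); C = 698 Ma → Cryogenian (720–635).
The largest age is 2400 Ma and the smallest is 461 Ma; their difference is 1939 Myr.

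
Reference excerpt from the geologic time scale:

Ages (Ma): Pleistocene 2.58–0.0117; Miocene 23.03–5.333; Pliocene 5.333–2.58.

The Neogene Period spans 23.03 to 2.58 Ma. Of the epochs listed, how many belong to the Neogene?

Epochs inside 23.03–2.58 Ma: Miocene, Pliocene — 2 in total.

2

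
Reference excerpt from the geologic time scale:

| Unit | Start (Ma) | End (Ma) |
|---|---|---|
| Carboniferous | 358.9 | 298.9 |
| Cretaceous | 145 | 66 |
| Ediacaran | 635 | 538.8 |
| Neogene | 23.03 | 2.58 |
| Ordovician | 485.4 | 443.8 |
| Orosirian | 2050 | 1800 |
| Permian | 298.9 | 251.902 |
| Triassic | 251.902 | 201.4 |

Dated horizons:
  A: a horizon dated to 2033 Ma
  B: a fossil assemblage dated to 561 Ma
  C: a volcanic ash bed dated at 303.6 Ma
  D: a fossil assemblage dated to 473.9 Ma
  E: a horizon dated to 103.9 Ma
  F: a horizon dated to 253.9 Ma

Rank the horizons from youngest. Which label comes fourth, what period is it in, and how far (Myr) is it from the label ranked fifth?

Smaller Ma means younger, so youngest first: E 103.9 < F 253.9 < C 303.6 < D 473.9 < B 561 < A 2033.
Counting 4 along gives D (473.9 Ma); the excerpt puts that inside the Ordovician, 485.4–443.8 Ma.
Next in line is B (561 Ma), and 561 − 473.9 = 87.1 Myr.

D, in the Ordovician; 87.1 million years to B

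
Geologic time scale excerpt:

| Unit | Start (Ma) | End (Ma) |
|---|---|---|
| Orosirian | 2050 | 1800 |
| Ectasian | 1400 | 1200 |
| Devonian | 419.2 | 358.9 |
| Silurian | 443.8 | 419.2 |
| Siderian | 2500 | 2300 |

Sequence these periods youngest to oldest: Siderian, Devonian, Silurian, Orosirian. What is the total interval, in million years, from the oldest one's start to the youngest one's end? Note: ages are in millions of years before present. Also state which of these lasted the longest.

From the excerpt: Siderian 2500–2300; Devonian 419.2–358.9; Silurian 443.8–419.2; Orosirian 2050–1800 (Ma).
Larger Ma is earlier, so the oldest is Siderian and the youngest is Devonian; youngest to oldest: Devonian, Silurian, Orosirian, Siderian.
Oldest start 2500 minus youngest end 358.9 gives 2141.1 Myr overall.
Individual lengths (start − end): Siderian 200; Silurian 24.6; Orosirian 250; Devonian 60.3. The largest is Orosirian at 250 Myr.

Devonian, Silurian, Orosirian, Siderian; total span 2141.1 Myr; longest is Orosirian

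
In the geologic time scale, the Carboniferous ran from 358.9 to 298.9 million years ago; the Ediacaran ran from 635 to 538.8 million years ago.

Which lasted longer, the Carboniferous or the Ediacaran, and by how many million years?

Carboniferous: 358.9 − 298.9 = 60 Myr.
Ediacaran: 635 − 538.8 = 96.2 Myr.
Difference: 96.2 − 60 = 36.2 Myr, so the Ediacaran was longer.

Ediacaran, by 36.2 million years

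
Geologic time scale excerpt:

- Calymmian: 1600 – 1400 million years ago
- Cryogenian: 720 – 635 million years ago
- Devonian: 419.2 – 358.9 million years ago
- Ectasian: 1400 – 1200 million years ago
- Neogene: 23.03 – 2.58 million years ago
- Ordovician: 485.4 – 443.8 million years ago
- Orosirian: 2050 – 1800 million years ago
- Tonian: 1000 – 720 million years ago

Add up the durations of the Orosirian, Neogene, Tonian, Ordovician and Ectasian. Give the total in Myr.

792.05 million years

Each duration: Orosirian = 250; Neogene = 20.45; Tonian = 280; Ordovician = 41.6; Ectasian = 200.
Sum: 250 + 20.45 + 280 + 41.6 + 200 = 792.05 Myr.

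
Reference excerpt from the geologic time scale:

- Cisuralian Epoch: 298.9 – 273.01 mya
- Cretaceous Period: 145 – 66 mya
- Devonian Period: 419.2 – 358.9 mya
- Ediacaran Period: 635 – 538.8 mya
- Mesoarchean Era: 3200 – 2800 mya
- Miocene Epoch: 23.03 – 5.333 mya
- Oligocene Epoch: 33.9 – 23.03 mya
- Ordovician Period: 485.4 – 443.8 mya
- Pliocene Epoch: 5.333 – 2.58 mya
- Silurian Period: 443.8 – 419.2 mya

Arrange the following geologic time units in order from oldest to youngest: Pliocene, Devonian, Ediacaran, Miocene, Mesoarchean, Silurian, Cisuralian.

Mesoarchean, Ediacaran, Silurian, Devonian, Cisuralian, Miocene, Pliocene

Read off each span (Ma): Pliocene 5.333–2.58; Devonian 419.2–358.9; Ediacaran 635–538.8; Miocene 23.03–5.333; Mesoarchean 3200–2800; Silurian 443.8–419.2; Cisuralian 298.9–273.01.
Larger Ma is older, so oldest→youngest is Mesoarchean, Ediacaran, Silurian, Devonian, Cisuralian, Miocene, Pliocene.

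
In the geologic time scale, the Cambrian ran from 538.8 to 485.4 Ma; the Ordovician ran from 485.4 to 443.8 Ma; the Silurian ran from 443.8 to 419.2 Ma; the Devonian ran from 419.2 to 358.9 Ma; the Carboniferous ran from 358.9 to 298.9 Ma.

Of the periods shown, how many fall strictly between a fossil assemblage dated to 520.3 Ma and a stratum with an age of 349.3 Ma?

520.3 Ma sits inside the Cambrian (538.8–485.4) and 349.3 Ma inside the Carboniferous (358.9–298.9); neither of those is wholly between the two dates.
The listed periods lying completely between them are Ordovician, Silurian, Devonian — 3 in all.

3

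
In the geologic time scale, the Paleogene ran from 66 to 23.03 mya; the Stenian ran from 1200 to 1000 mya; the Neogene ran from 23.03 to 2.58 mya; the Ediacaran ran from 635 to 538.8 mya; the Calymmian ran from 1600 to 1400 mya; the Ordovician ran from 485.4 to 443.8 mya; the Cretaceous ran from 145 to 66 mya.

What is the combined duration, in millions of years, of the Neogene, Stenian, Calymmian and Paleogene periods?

463.42 million years

Duration is start − end for each: (23.03 − 2.58) + (1200 − 1000) + (1600 − 1400) + (66 − 23.03).
That is 20.45 + 200 + 200 + 42.97, which totals 463.42 million years.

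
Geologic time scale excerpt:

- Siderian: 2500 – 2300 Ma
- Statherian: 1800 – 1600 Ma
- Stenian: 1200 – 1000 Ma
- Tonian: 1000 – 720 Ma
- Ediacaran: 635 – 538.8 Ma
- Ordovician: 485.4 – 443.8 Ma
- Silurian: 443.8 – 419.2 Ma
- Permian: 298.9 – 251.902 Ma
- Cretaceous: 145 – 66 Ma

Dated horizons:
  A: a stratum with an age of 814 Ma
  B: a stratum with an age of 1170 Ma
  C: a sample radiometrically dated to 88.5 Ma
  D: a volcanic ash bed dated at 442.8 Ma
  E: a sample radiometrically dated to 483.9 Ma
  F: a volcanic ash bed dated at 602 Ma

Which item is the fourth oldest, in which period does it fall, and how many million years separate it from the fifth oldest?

E, in the Ordovician; 41.1 million years to D

Sorted oldest-first by Ma: B (1170), A (814), F (602), E (483.9), D (442.8), C (88.5).
The fourth oldest is E at 483.9 Ma, which lies in 485.4–443.8 Ma: the Ordovician.
The fifth oldest is D at 442.8 Ma; separation = |483.9 − 442.8| = 41.1 Myr.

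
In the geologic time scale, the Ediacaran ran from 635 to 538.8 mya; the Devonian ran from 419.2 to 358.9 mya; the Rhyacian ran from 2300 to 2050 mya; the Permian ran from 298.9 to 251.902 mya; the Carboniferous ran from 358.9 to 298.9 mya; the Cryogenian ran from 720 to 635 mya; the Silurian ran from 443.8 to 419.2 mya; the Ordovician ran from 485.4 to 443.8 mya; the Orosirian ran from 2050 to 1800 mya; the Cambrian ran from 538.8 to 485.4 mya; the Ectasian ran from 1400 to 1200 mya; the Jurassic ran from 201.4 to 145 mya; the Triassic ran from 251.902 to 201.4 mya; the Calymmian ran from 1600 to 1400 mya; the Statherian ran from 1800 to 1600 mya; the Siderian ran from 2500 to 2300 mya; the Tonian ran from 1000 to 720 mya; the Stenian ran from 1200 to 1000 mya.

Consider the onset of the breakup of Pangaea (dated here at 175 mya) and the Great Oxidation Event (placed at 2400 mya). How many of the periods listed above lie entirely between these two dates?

The older date is 2400 Ma and the younger is 175 Ma.
Periods with start < 2400 and end > 175 Ma: Rhyacian (2300–2050), Orosirian (2050–1800), Statherian (1800–1600), Calymmian (1600–1400), Ectasian (1400–1200), Stenian (1200–1000), Tonian (1000–720), Cryogenian (720–635), Ediacaran (635–538.8), Cambrian (538.8–485.4), Ordovician (485.4–443.8), Silurian (443.8–419.2), Devonian (419.2–358.9), Carboniferous (358.9–298.9), Permian (298.9–251.902), Triassic (251.902–201.4).
That is 16 complete periods.

16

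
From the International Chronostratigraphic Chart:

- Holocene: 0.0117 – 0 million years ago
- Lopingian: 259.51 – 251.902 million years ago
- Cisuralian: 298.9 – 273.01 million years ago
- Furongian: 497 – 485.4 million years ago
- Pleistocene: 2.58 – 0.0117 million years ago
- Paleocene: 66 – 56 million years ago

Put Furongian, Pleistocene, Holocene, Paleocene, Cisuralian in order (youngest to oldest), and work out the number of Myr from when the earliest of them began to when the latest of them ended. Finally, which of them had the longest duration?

Start ages (Ma): Furongian 497, Cisuralian 298.9, Paleocene 66, Pleistocene 2.58, Holocene 0.0117.
Ordered youngest to oldest: Holocene, Pleistocene, Paleocene, Cisuralian, Furongian.
Span = 497 − 0 = 497 Myr.
Durations: Furongian 11.6, Paleocene 10, Holocene 0.0117, Pleistocene 2.5683, Cisuralian 25.89 → longest is Cisuralian (25.89 Myr).

Holocene → Pleistocene → Paleocene → Cisuralian → Furongian; total span 497 Myr; longest is Cisuralian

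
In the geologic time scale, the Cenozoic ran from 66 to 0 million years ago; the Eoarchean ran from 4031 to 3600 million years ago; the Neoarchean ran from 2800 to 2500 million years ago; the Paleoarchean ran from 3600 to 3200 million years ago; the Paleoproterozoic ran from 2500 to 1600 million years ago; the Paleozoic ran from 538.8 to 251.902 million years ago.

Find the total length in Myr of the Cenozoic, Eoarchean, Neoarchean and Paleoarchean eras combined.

Each duration: Cenozoic = 66; Eoarchean = 431; Neoarchean = 300; Paleoarchean = 400.
Sum: 66 + 431 + 300 + 400 = 1197 Myr.

1197 million years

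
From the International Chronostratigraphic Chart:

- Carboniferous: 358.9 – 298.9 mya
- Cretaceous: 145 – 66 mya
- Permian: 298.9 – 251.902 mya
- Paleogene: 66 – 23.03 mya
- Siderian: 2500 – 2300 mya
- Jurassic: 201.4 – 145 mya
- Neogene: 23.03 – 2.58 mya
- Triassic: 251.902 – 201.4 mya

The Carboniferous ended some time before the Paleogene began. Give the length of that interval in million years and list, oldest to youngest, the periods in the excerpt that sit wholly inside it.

End of Carboniferous = 298.9 Ma; start of Paleogene = 66 Ma.
Gap = 298.9 − 66 = 232.9 Myr.
Periods wholly inside 298.9–66 Ma: Permian (298.9–251.902), Triassic (251.902–201.4), Jurassic (201.4–145), Cretaceous (145–66).

232.9 million years; Permian, Triassic, Jurassic, Cretaceous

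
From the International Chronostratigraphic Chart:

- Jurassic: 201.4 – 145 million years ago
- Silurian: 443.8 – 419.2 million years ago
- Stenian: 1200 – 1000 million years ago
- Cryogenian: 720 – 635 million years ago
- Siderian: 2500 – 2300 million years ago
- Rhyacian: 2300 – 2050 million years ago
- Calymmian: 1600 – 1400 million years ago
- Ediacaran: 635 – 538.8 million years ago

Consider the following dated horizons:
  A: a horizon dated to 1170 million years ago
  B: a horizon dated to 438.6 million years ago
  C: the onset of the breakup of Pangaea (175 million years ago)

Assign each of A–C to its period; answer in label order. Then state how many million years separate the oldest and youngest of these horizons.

A — Stenian; B — Silurian; C — Jurassic; span 995 million years

A: 1170 Ma lies in 1200–1000 Ma, so Stenian.
B: 438.6 Ma lies in 443.8–419.2 Ma, so Silurian.
C: 175 Ma lies in 201.4–145 Ma, so Jurassic.
Oldest = 1170 Ma, youngest = 175 Ma → span 995 Myr.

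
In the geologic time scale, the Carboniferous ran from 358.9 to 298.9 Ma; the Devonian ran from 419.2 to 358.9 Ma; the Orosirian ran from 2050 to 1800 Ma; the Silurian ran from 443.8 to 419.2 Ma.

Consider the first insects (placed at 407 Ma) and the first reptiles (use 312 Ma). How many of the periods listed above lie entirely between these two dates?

Checking each listed span, none has both start < 407 Ma and end > 312 Ma — every period straddles one of the two dates or lies outside them — so the count is 0.

0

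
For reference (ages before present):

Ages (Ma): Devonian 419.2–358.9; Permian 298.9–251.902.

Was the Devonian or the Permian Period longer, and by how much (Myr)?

Devonian: 419.2 − 358.9 = 60.3 Myr.
Permian: 298.9 − 251.902 = 46.998 Myr.
Difference: 60.3 − 46.998 = 13.302 Myr, so the Devonian was longer.

Devonian, by 13.302 million years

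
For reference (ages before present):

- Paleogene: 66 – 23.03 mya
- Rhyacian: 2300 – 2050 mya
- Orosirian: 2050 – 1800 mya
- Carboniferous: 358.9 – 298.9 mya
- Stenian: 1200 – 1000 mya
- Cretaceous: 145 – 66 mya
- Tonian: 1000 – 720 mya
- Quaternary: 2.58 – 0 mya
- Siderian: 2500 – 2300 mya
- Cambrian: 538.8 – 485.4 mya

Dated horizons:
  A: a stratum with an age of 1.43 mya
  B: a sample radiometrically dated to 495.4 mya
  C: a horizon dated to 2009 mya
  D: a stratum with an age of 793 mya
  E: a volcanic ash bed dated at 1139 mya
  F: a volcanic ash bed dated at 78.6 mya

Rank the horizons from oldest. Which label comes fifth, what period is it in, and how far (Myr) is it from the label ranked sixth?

Larger Ma means older, so oldest first: C 2009 > E 1139 > D 793 > B 495.4 > F 78.6 > A 1.43.
Counting 5 along gives F (78.6 Ma); the excerpt puts that inside the Cretaceous, 145–66 Ma.
Next in line is A (1.43 Ma), and 78.6 − 1.43 = 77.17 Myr.

F, in the Cretaceous; 77.17 million years to A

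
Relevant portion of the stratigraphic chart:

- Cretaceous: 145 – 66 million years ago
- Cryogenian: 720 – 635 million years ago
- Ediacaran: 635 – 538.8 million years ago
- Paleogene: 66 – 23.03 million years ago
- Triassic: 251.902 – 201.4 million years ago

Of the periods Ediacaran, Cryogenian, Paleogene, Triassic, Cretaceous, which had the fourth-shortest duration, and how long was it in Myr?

Cryogenian, 85 million years

Durations: Ediacaran 96.2; Cryogenian 85; Paleogene 42.97; Triassic 50.502; Cretaceous 79 Myr.
Sorted shortest-first: Paleogene (42.97), Triassic (50.502), Cretaceous (79), Cryogenian (85), Ediacaran (96.2).
The fourth shortest is Cryogenian at 85 Myr.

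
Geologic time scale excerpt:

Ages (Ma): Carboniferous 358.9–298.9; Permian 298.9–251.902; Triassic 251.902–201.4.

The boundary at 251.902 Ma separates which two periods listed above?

Permian and Triassic

The Permian ends at 251.902 Ma and the Triassic begins at 251.902 Ma, so they share that boundary.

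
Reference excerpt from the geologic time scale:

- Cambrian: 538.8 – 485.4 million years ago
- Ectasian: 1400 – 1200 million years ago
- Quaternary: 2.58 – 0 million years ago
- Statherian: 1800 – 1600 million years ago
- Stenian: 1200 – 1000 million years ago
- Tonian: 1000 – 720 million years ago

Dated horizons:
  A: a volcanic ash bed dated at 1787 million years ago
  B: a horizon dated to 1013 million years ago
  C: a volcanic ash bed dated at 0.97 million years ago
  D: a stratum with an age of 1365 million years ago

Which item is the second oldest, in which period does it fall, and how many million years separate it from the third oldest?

D, in the Ectasian; 352 million years to B

Sorted oldest-first by Ma: A (1787), D (1365), B (1013), C (0.97).
The second oldest is D at 1365 Ma, which lies in 1400–1200 Ma: the Ectasian.
The third oldest is B at 1013 Ma; separation = |1365 − 1013| = 352 Myr.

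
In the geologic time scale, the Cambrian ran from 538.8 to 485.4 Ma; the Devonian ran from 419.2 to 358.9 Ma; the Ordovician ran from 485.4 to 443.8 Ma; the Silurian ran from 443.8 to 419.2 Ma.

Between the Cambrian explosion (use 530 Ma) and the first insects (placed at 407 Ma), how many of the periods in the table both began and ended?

2

530 Ma sits inside the Cambrian (538.8–485.4) and 407 Ma inside the Devonian (419.2–358.9); neither of those is wholly between the two dates.
The listed periods lying completely between them are Ordovician, Silurian — 2 in all.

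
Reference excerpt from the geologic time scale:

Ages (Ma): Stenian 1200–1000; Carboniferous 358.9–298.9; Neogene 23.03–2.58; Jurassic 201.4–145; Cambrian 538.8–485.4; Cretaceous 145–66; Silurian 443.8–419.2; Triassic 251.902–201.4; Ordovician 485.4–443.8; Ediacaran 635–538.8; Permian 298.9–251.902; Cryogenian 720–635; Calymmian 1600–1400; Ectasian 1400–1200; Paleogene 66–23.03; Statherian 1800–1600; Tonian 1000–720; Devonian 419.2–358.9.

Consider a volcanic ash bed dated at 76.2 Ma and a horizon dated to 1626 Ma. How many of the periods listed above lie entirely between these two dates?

1626 Ma sits inside the Statherian (1800–1600) and 76.2 Ma inside the Cretaceous (145–66); neither of those is wholly between the two dates.
The listed periods lying completely between them are Calymmian, Ectasian, Stenian, Tonian, Cryogenian, Ediacaran, Cambrian, Ordovician, Silurian, Devonian, Carboniferous, Permian, Triassic, Jurassic — 14 in all.

14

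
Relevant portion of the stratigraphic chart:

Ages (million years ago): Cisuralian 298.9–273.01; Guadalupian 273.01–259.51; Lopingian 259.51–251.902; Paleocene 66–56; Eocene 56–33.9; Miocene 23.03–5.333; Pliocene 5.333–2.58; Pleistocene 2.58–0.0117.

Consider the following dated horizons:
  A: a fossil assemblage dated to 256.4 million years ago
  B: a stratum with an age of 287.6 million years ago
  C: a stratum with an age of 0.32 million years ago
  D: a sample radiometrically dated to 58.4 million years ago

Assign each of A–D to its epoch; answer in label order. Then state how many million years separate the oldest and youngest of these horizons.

A — Lopingian; B — Cisuralian; C — Pleistocene; D — Paleocene; span 287.28 million years

Match each age against the start–end ranges in the excerpt: A = 256.4 Ma → Lopingian (259.51–251.902); B = 287.6 Ma → Cisuralian (298.9–273.01); C = 0.32 Ma → Pleistocene (2.58–0.0117); D = 58.4 Ma → Paleocene (66–56).
The largest age is 287.6 Ma and the smallest is 0.32 Ma; their difference is 287.28 Myr.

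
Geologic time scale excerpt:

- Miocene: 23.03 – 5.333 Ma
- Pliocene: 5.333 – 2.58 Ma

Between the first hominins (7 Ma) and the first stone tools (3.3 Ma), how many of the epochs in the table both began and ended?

The older date is 7 Ma and the younger is 3.3 Ma.
No epoch both begins after 7 Ma and ends before 3.3 Ma, so the count is 0.

0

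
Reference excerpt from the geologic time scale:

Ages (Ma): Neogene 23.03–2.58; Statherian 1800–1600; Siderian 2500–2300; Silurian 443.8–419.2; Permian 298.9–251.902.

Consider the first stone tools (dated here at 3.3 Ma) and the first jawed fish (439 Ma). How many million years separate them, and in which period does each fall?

435.7 million years apart; the first in the Neogene, the second in the Silurian

Elapsed time: 439 − 3.3 = 435.7 Myr.
3.3 Ma lies within 23.03–2.58 Ma: Neogene.
439 Ma lies within 443.8–419.2 Ma: Silurian.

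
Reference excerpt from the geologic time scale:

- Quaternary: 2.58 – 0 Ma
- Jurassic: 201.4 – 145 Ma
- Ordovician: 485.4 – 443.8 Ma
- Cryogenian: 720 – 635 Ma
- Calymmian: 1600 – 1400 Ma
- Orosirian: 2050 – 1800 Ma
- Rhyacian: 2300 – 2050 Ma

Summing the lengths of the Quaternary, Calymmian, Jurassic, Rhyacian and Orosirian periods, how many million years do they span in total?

Duration is start − end for each: (2.58 − 0) + (1600 − 1400) + (201.4 − 145) + (2300 − 2050) + (2050 − 1800).
That is 2.58 + 200 + 56.4 + 250 + 250, which totals 758.98 million years.

758.98 million years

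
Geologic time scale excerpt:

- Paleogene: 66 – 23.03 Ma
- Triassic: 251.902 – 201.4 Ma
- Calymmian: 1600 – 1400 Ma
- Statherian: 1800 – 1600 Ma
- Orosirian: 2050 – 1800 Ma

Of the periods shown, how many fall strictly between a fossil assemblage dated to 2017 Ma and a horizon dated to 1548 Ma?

1

The older date is 2017 Ma and the younger is 1548 Ma.
Periods with start < 2017 and end > 1548 Ma: Statherian (1800–1600).
That is 1 complete period.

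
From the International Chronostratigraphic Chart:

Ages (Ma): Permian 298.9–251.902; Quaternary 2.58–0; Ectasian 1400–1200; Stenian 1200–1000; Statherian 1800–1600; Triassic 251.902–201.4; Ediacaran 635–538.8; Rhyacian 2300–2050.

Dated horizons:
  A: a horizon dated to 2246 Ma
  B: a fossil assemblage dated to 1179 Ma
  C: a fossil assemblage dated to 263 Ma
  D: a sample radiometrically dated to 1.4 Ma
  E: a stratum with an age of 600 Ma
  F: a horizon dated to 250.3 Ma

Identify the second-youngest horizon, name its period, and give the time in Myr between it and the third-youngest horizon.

F, in the Triassic; 12.7 million years to C

Smaller Ma means younger, so youngest first: D 1.4 < F 250.3 < C 263 < E 600 < B 1179 < A 2246.
Counting 2 along gives F (250.3 Ma); the excerpt puts that inside the Triassic, 251.902–201.4 Ma.
Next in line is C (263 Ma), and 263 − 250.3 = 12.7 Myr.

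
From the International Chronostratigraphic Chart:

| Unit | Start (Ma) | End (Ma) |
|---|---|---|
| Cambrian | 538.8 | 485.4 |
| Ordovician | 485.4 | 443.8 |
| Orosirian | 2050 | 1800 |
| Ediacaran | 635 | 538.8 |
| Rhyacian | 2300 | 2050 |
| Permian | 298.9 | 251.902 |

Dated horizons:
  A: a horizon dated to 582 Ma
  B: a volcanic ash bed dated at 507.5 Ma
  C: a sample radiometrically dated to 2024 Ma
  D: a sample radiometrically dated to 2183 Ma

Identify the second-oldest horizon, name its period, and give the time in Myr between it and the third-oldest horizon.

C, in the Orosirian; 1442 million years to A

Larger Ma means older, so oldest first: D 2183 > C 2024 > A 582 > B 507.5.
Counting 2 along gives C (2024 Ma); the excerpt puts that inside the Orosirian, 2050–1800 Ma.
Next in line is A (582 Ma), and 2024 − 582 = 1442 Myr.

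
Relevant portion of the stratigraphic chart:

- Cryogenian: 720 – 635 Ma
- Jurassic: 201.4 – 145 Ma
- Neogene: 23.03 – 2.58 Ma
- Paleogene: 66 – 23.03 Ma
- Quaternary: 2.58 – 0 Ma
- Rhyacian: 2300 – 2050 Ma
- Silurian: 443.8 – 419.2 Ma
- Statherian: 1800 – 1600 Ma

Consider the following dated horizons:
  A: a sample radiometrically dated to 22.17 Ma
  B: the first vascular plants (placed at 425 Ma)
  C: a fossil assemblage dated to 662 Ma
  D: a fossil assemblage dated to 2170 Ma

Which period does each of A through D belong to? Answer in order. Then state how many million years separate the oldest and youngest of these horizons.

Match each age against the start–end ranges in the excerpt: A = 22.17 Ma → Neogene (23.03–2.58); B = 425 Ma → Silurian (443.8–419.2); C = 662 Ma → Cryogenian (720–635); D = 2170 Ma → Rhyacian (2300–2050).
The largest age is 2170 Ma and the smallest is 22.17 Ma; their difference is 2147.83 Myr.

A — Neogene; B — Silurian; C — Cryogenian; D — Rhyacian; span 2147.83 million years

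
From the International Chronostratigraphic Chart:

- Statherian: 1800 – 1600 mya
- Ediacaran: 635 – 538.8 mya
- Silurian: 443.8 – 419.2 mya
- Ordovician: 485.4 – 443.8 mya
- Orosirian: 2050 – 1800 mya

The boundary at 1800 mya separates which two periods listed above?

The Orosirian ends at 1800 mya and the Statherian begins at 1800 mya, so they share that boundary.

Orosirian and Statherian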